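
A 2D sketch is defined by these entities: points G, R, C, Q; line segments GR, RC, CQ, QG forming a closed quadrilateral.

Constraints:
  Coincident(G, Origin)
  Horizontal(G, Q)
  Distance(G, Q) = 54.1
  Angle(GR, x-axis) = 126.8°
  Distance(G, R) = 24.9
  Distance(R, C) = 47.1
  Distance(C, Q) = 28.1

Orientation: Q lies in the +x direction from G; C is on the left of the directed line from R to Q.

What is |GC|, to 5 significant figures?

36.584

Checks: G = (0.00, 0.00) ✓; |RC| = 47.10 ✓; |CQ| = 28.10 ✓.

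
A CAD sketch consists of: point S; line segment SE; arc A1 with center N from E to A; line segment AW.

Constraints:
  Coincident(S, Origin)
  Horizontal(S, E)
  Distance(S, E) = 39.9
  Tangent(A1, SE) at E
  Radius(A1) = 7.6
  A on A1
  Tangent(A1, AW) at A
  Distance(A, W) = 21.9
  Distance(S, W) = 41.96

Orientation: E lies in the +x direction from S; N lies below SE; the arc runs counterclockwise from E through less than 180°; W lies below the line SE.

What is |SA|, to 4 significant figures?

33.07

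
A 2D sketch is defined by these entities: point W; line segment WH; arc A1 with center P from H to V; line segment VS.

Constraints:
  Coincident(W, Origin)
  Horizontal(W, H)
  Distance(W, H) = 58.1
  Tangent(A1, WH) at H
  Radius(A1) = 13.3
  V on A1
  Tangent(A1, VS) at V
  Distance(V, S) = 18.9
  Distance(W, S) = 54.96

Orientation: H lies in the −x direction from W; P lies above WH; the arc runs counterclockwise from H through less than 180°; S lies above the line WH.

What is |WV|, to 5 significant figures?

46.699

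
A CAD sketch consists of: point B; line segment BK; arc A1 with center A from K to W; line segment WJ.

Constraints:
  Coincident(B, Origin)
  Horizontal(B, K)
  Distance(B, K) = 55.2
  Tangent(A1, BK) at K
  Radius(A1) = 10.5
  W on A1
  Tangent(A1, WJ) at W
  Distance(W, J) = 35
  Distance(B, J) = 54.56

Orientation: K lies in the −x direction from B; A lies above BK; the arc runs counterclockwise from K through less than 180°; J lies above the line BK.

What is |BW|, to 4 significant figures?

45.74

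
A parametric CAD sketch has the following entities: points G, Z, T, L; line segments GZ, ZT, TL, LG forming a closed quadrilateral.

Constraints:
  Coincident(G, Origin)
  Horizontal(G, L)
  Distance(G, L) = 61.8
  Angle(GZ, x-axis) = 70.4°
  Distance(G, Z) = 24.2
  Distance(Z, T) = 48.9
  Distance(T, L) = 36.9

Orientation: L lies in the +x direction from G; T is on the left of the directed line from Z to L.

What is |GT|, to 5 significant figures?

65.994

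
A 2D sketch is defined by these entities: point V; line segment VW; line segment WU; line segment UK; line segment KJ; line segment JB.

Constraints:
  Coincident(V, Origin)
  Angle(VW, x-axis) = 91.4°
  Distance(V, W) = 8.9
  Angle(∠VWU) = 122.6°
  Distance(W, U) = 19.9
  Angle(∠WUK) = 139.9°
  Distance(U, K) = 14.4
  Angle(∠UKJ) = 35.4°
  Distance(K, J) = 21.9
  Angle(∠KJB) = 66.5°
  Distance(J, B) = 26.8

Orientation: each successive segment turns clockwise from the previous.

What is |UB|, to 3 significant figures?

16.2

V is at the origin; VW runs at 91.4° with length 8.9, so W = (-0.217, 8.90). ∠VWU = 122.6° gives WU at 34.0° from the x-axis; with |WU| = 19.9, U = (16.3, 20.0). ∠WUK = 139.9° gives UK at -6.10° from the x-axis; with |UK| = 14.4, K = (30.6, 18.5). ∠UKJ = 35.4° gives KJ at -151° from the x-axis; with |KJ| = 21.9, J = (11.5, 7.78). ∠KJB = 66.5° gives JB at 95.8° from the x-axis; with |JB| = 26.8, B = (8.79, 34.4). Then |UB| = |B − U| = 16.2.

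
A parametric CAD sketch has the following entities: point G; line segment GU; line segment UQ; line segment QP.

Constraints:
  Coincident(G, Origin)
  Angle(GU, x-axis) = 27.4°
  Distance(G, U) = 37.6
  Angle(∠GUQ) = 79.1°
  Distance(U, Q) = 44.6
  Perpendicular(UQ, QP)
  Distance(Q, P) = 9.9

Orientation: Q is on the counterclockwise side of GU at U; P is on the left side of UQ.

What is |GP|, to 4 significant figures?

46.21

∠GUQ = 79.1°, so UQ runs at 27.4° + (180° − 79.1°) = 128.3° from the x-axis; with |UQ| = 44.6, Q = U + 44.6·(cos 128.3°, sin 128.3°) = (5.740, 52.30). UQ is perpendicular to QP; with |QP| = 9.9 on the left of UQ, P = Q + 9.9·(-0.7848, -0.6198) = (-2.030, 46.17). Then |GP| = |P − G| = 46.21.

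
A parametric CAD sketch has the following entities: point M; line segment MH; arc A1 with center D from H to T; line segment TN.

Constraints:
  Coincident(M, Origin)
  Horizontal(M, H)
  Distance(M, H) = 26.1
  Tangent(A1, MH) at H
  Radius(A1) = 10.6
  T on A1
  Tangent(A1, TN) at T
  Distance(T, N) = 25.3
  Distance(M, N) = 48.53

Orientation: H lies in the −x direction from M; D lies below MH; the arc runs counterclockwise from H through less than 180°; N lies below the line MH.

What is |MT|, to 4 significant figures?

38.68

Checks: ∠(DH, HM) = 90.00° ✓; |DT| = 10.60 ✓; ∠(DT, TN) = 90.00° ✓; |TN| = 25.30 ✓; |MN| = 48.53 ✓.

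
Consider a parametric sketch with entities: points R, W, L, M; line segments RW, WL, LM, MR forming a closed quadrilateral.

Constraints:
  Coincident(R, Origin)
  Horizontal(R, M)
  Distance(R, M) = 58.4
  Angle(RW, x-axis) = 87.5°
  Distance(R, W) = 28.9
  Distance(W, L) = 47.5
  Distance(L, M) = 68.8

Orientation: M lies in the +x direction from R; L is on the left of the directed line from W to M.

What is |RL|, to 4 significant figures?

72.12

Checks: |WL| = 47.50 ✓; |LM| = 68.80 ✓.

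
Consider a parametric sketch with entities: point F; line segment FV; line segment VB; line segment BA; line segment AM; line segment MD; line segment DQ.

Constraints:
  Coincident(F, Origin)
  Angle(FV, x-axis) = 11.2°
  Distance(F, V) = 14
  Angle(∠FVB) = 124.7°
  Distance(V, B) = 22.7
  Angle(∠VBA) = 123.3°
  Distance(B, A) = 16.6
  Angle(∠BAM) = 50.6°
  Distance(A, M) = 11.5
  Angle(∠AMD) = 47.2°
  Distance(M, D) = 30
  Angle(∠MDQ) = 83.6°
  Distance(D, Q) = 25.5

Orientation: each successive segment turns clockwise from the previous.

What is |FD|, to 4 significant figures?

54.24

F is at the origin; FV runs at 11.2° with length 14.0, so V = (13.73, 2.719). ∠FVB = 124.7° gives VB at -44.10° from the x-axis; with |VB| = 22.7, B = (30.03, -13.08). ∠VBA = 123.3° gives BA at -100.8° from the x-axis; with |BA| = 16.6, A = (26.92, -29.38). ∠BAM = 50.6° gives AM at 129.8° from the x-axis; with |AM| = 11.5, M = (19.56, -20.55). ∠AMD = 47.2° gives MD at -3.000° from the x-axis; with |MD| = 30.0, D = (49.52, -22.12). Then |FD| = |D − F| = 54.24.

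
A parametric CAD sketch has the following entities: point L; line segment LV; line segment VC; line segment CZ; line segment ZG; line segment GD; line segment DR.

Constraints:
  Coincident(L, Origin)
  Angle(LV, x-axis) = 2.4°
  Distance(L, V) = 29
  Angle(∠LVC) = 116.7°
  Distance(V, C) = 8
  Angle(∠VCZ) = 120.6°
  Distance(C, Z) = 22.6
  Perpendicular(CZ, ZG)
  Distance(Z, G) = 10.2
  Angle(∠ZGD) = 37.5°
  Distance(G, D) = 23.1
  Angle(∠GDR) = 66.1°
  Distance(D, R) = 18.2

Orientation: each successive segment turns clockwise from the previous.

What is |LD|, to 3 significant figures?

39.5

L is at the origin; LV runs at 2.4° with length 29.0, so V = (29.0, 1.21). ∠LVC = 116.7° gives VC at -60.9° from the x-axis; with |VC| = 8.0, C = (32.9, -5.78). ∠VCZ = 120.6° gives CZ at -120° from the x-axis; with |CZ| = 22.6, Z = (21.5, -25.3). CZ ⟂ ZG, so ZG runs at 150°; with |ZG| = 10.2, G = (12.7, -20.1). ∠ZGD = 37.5° gives GD at 7.20° from the x-axis; with |GD| = 23.1, D = (35.6, -17.2). Then |LD| = |D − L| = 39.5.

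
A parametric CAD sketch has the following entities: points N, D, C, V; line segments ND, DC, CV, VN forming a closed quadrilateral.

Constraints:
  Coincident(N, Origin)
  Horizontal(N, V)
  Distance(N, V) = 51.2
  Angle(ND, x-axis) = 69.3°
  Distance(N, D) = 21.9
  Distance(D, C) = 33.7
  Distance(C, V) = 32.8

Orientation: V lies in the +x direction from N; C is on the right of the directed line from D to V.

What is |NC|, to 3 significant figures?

22.9

N is at the origin; N and V share the same y with |NV| = 51.2 and V in +x, so V = (51.2, 0). ND runs at 69.3° with |ND| = 21.9, so D = (7.74, 20.5). C is determined by |DC| = 33.7 and |CV| = 32.8 together: it lies at the intersection of circle(D, 33.7) and circle(V, 32.8). With |DV| = 48.0, the foot of the radical line on DV is 24.6 from D and the perpendicular offset is √(33.7² − 24.6²) = 23.0. Taking the right-of-DV solution: C = (20.2, -10.8).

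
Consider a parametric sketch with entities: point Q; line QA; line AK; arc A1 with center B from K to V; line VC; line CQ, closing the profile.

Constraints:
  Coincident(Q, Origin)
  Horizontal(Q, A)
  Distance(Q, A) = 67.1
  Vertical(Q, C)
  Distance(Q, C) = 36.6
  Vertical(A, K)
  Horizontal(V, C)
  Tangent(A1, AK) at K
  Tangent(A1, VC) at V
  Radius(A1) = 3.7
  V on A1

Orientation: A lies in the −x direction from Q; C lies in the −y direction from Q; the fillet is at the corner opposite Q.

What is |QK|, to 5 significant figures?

74.732

Q is at the origin; Q and A share the same y with |QA| = 67.1 and A on the −x side, so A = (-67.100, 0.0000). Q and C share the same x with |QC| = 36.6 and C on the −y side, so C = (0.0000, -36.600). The virtual corner opposite Q is at (-67.100, -36.600). The tangent condition forces BK to be normal to AK and since A1 is tangent to VC there, BV ⟂ VC, with radius 3.7, so the center B sits 3.7 in from both sides at B = (-63.400, -32.900). That places the tangent points at K = (-67.100, -32.900) on AK and V = (-63.400, -36.600) on VC. Then |QK| = |K − Q| = 74.732.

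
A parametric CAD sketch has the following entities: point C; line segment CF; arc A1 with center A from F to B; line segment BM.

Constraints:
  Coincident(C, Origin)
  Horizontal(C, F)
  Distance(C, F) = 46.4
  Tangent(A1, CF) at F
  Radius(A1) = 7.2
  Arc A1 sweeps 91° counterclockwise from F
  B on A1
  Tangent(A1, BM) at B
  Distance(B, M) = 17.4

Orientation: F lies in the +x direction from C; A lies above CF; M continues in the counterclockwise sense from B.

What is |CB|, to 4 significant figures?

54.10

The tangent condition forces AF to be normal to CF, so A = F + (0, 7.2) = (46.40, 7.200). On A1, F sits at bearing -90° from A; a 91° counterclockwise sweep puts B at bearing 1°, so B = A + 7.2·(cos 1°, sin 1°) = (53.60, 7.326). Then |CB| = |B − C| = 54.10.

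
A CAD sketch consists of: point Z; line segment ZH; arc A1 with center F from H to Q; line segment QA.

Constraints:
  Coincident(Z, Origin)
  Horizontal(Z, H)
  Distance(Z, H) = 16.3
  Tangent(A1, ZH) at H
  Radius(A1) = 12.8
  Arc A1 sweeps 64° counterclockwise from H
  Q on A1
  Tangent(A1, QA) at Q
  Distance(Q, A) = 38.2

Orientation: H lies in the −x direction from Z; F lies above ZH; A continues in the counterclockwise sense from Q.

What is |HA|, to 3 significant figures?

50.2

Z is at the origin; ZH is horizontal with |ZH| = 16.3 and H on the −x side, so H = (-16.3, 0.00). Tangency of A1 to ZH means the radius FH is perpendicular to ZH, so F = H + (0, 12.8) = (-16.3, 12.8). On A1, H sits at bearing -90° from F; a 64° counterclockwise sweep puts Q at bearing -26°, so Q = F + 12.8·(cos -26°, sin -26°) = (-4.80, 7.19). Tangency of A1 to QA means the radius FQ is perpendicular to QA, so QA runs along (−sin -26°, cos -26°); with |QA| = 38.2, A = (12.0, 41.5). Then |HA| = |A − H| = 50.2.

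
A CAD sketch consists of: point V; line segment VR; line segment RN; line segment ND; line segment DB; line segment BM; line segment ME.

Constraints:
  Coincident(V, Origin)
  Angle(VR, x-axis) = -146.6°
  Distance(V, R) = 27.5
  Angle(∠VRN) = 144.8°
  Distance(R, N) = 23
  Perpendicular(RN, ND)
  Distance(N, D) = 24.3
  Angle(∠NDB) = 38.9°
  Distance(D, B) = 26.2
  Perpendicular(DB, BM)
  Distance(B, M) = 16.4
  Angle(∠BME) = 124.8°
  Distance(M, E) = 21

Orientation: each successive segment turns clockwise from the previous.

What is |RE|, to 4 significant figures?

39.47

V is at the origin; VR runs at -146.6° with length 27.5, so R = (-22.96, -15.14). ∠VRN = 144.8° gives RN at 178.2° from the x-axis; with |RN| = 23.0, N = (-45.95, -14.42). The perpendicularity gives ND at right angles to RN, so ND runs at 88.20°; with |ND| = 24.3, D = (-45.18, 9.872). ∠NDB = 38.9° gives DB at -52.90° from the x-axis; with |DB| = 26.2, B = (-29.38, -11.02). The perpendicularity gives BM at right angles to DB, so BM runs at -142.9°; with |BM| = 16.4, M = (-42.46, -20.92). ∠BME = 124.8° gives ME at 161.9° from the x-axis; with |ME| = 21.0, E = (-62.42, -14.39). Then |RE| = |E − R| = 39.47.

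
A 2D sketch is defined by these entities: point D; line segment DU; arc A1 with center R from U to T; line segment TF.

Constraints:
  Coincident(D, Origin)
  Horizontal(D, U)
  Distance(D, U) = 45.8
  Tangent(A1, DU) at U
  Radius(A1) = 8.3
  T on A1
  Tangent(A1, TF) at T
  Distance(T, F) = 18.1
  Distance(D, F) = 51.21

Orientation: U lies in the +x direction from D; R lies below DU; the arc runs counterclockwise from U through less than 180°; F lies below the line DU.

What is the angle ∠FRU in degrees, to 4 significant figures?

171.6°

Checks: ∠(RU, UD) = 90.00° ✓; |RT| = 8.300 ✓; ∠(RT, TF) = 90.00° ✓; |TF| = 18.10 ✓; |DF| = 51.21 ✓.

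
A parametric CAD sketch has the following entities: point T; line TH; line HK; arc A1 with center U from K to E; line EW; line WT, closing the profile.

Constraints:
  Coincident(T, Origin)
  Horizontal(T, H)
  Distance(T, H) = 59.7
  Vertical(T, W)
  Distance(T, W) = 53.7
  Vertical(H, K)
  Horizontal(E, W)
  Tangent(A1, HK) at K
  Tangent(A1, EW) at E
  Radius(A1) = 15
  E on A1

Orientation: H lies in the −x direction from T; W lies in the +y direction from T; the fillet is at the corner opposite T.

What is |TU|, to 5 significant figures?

59.125

T is at the origin; TH is horizontal with |TH| = 59.7 and H on the −x side, so H = (-59.700, 0.0000). TW is vertical with |TW| = 53.7 and W on the +y side, so W = (0.0000, 53.700). The virtual corner opposite T is at (-59.700, 53.700). A1 meets HK tangentially, so UK is at right angles to HK and the tangent condition forces UE to be normal to EW, with radius 15.0, so the center U sits 15.0 in from both sides at U = (-44.700, 38.700). Then |TU| = |U − T| = 59.125.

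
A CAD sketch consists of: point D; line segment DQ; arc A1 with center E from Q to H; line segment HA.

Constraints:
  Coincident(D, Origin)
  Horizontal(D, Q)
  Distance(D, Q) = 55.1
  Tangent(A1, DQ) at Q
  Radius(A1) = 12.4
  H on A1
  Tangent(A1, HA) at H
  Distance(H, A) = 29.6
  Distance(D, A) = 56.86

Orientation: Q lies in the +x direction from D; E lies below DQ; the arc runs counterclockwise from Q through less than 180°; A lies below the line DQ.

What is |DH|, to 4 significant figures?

44.19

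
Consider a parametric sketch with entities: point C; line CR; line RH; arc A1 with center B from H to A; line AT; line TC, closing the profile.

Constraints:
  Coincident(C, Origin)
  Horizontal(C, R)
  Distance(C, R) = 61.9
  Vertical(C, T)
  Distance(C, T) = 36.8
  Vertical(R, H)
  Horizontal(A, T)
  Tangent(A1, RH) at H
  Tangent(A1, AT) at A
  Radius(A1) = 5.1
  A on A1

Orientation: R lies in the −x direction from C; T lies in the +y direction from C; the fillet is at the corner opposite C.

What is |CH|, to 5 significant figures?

69.545

The virtual corner opposite C is at (-61.900, 36.800). The tangent condition forces BH to be normal to RH and A1 meets AT tangentially, so BA is at right angles to AT, with radius 5.1, so the center B sits 5.1 in from both sides at B = (-56.800, 31.700). That places the tangent points at H = (-61.900, 31.700) on RH and A = (-56.800, 36.800) on AT. Then |CH| = |H − C| = 69.545.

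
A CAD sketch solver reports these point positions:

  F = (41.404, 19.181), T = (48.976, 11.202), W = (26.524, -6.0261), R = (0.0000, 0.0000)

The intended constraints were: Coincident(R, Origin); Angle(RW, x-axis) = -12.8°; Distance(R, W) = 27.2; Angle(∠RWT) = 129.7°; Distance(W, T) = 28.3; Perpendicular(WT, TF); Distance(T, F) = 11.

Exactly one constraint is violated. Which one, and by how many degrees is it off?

Perpendicular(WT, TF) — off by 6.00°.

R = (0.00, 0.00) ✓; RW at -12.80° ✓; |RW| = 27.20 ✓; ∠RWT = 129.7° ✓; |WT| = 28.30 ✓; ∠(WT, TF) = 96.00° ✗; |TF| = 11.00 ✓.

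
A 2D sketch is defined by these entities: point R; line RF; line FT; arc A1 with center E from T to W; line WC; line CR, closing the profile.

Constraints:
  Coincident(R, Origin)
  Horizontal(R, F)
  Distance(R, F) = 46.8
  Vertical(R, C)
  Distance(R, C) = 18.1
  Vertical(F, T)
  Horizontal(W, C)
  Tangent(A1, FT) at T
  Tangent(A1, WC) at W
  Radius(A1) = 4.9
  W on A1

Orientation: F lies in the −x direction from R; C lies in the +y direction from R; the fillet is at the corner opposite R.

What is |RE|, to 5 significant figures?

43.930

R is at the origin; RF is horizontal with |RF| = 46.8 and F on the −x side, so F = (-46.800, 0.0000). RC is vertical with |RC| = 18.1 and C on the +y side, so C = (0.0000, 18.100). The virtual corner opposite R is at (-46.800, 18.100). Tangency of A1 to FT means the radius ET is perpendicular to FT and tangency of A1 to WC means the radius EW is perpendicular to WC, with radius 4.9, so the center E sits 4.9 in from both sides at E = (-41.900, 13.200). Then |RE| = |E − R| = 43.930.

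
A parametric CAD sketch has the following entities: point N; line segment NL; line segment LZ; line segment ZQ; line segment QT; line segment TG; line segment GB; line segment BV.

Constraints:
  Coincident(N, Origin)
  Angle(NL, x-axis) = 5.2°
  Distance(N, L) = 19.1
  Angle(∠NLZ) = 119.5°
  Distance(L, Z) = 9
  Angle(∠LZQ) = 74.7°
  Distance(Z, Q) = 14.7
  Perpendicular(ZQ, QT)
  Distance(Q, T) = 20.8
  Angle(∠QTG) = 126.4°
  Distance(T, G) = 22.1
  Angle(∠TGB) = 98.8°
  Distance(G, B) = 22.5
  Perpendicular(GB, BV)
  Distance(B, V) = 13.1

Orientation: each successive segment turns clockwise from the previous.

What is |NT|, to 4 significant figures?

9.674

N is at the origin; NL runs at 5.2° with length 19.1, so L = (19.02, 1.731). ∠NLZ = 119.5° gives LZ at -55.30° from the x-axis; with |LZ| = 9.0, Z = (24.14, -5.668). ∠LZQ = 74.7° gives ZQ at -160.6° from the x-axis; with |ZQ| = 14.7, Q = (10.28, -10.55). The perpendicularity gives QT at right angles to ZQ, so QT runs at 109.4°; with |QT| = 20.8, T = (3.371, 9.068). Then |NT| = |T − N| = 9.674.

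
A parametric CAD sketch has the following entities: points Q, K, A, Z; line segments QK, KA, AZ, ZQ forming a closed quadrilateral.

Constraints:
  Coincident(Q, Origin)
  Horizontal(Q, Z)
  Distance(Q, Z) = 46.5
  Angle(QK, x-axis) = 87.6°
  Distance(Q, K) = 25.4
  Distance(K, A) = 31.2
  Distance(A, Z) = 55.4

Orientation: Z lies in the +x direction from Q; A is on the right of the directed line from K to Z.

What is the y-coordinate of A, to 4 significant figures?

-4.243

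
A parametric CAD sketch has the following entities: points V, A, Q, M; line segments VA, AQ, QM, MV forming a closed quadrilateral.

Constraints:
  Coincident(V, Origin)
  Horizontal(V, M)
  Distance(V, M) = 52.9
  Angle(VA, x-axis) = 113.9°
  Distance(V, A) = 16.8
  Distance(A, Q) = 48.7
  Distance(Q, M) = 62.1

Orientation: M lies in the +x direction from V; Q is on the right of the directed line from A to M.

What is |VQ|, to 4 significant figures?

32.84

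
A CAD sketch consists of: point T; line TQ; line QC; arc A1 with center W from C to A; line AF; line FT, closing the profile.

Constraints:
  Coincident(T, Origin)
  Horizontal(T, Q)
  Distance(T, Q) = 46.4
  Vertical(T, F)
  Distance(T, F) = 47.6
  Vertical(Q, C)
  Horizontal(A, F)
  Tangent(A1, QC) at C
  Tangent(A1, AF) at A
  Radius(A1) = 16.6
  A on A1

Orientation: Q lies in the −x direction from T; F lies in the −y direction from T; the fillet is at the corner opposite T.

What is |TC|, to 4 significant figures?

55.80

T is at the origin; TQ is horizontal with |TQ| = 46.4 and Q on the −x side, so Q = (-46.40, 0.000). TF is vertical with |TF| = 47.6 and F on the −y side, so F = (0.000, -47.60). The virtual corner opposite T is at (-46.40, -47.60). The tangent condition forces WC to be normal to QC and the tangent condition forces WA to be normal to AF, with radius 16.6, so the center W sits 16.6 in from both sides at W = (-29.80, -31.00). That places the tangent points at C = (-46.40, -31.00) on QC and A = (-29.80, -47.60) on AF. Then |TC| = |C − T| = 55.80.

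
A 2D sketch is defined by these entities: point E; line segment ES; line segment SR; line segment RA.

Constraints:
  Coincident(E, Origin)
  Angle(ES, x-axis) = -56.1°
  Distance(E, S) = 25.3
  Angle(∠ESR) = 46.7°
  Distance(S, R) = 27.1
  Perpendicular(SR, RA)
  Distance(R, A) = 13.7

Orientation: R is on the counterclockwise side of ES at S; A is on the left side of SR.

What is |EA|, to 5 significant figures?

10.828

∠ESR = 46.7°, so SR runs at -56.1° + (180° − 46.7°) = 77.200° from the x-axis; with |SR| = 27.1, R = S + 27.1·(cos 77.200°, sin 77.200°) = (20.115, 5.4272). SR ⟂ RA; with |RA| = 13.7 on the left of SR, A = R + 13.7·(-0.97515, 0.22155) = (6.7554, 8.4625). Then |EA| = |A − E| = 10.828.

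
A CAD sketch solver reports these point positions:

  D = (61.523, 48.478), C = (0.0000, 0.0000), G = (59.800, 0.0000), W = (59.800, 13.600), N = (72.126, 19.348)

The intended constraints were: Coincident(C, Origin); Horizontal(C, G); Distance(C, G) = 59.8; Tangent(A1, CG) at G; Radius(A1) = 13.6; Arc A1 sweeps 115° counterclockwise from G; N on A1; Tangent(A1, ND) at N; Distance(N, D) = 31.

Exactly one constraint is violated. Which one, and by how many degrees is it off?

Tangent(A1, ND) at N — off by 5.00°.

C = (0.00, 0.00) ✓; C.y = 0.00, G.y = 0.00 ✓; |CG| = 59.80 ✓; ∠(WG, GC) = 90.00° ✓; |WG| = 13.60 ✓; bearing(W→N) − bearing(W→G) = 115.0° ✓; |WN| = 13.60 ✓; ∠(WN, ND) = 95.00° ✗; |ND| = 31.00 ✓.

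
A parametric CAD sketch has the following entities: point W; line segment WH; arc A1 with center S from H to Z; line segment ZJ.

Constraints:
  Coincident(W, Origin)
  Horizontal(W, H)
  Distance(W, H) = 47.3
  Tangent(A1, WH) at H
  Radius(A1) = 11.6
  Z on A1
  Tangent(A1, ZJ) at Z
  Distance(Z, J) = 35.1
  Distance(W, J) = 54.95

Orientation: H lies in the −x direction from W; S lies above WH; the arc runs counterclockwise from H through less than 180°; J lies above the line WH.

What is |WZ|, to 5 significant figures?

37.208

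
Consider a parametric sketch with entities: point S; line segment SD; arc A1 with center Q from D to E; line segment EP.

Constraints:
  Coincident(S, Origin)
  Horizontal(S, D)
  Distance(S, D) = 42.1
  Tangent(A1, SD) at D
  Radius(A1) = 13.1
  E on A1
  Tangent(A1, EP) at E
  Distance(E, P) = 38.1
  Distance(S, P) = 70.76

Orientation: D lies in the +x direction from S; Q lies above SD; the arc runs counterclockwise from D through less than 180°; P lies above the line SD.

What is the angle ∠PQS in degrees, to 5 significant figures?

113.91°

S is at the origin; SD is horizontal with |SD| = 42.1 and D on the +x side, so D = (42.100, 0.0000). A1 meets SD tangentially, so QD is at right angles to SD, so Q = D + (0, 13.1) = (42.100, 13.100). Since QE ⟂ EP (tangency), |QP| = √(13.1² + 38.1²) = 40.289 regardless of where E sits on A1. So P lies on both circle(S, 70.76) and circle(Q, 40.289); the above-SD intersection is P = (46.746, 53.120). E is the foot of the tangent from P: E = (54.897, 15.902).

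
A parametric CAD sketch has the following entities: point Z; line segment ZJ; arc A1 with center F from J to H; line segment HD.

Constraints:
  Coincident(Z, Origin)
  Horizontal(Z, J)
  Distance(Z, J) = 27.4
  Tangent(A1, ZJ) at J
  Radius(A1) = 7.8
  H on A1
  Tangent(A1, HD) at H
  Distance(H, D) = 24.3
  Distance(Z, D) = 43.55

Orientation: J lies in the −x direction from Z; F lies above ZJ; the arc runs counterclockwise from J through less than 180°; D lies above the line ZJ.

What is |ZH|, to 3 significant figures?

22.6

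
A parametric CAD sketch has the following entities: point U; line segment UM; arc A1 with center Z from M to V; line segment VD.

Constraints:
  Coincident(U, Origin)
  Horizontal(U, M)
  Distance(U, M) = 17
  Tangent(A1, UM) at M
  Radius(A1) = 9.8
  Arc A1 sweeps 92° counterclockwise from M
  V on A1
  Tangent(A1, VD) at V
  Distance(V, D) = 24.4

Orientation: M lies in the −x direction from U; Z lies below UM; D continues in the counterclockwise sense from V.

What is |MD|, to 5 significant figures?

35.666

On A1, M sits at bearing 90° from Z; a 92° counterclockwise sweep puts V at bearing 182°, so V = Z + 9.8·(cos 182°, sin 182°) = (-26.794, -10.142). Tangency of A1 to VD means the radius ZV is perpendicular to VD, so VD runs along (−sin 182°, cos 182°); with |VD| = 24.4, D = (-25.942, -34.527). Then |MD| = |D − M| = 35.666.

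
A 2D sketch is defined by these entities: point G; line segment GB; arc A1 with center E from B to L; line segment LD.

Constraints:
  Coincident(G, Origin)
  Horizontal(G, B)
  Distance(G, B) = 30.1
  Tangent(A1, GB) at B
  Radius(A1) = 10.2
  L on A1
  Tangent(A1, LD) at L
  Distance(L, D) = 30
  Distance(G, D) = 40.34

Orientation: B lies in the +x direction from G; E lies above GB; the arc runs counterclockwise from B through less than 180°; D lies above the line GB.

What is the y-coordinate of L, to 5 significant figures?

17.848

G is at the origin; GB is horizontal with |GB| = 30.1 and B on the +x side, so B = (30.100, 0.0000). Tangency of A1 to GB means the radius EB is perpendicular to GB, so E = B + (0, 10.2) = (30.100, 10.200). Since EL ⟂ LD (tangency), |ED| = √(10.2² + 30.0²) = 31.687 regardless of where L sits on A1. So D lies on both circle(G, 40.34) and circle(E, 31.687); the above-GB intersection is D = (14.357, 37.699). L is the foot of the tangent from D: L = (36.849, 17.848).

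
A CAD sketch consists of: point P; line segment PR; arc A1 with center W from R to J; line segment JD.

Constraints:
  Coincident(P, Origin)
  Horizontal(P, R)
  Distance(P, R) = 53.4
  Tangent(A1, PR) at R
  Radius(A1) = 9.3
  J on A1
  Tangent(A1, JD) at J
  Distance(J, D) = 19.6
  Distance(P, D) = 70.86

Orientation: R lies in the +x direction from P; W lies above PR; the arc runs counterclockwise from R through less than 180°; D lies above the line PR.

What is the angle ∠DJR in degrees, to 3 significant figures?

139°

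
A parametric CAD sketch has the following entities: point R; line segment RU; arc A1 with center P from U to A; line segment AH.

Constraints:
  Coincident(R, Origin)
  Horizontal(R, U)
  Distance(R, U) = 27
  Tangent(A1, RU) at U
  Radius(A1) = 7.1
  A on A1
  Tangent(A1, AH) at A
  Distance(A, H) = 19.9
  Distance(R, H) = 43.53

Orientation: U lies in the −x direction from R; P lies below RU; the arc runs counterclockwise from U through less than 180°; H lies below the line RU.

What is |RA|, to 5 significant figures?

34.827

R is at the origin; RU is horizontal with |RU| = 27.0 and U on the −x side, so U = (-27.000, 0.0000). Since A1 is tangent to RU there, PU ⟂ RU, so P = U + (0, -7.1) = (-27.000, -7.1000). Since PA ⟂ AH (tangency), |PH| = √(7.1² + 19.9²) = 21.129 regardless of where A sits on A1. So H lies on both circle(R, 43.53) and circle(P, 21.129); the below-RU intersection is H = (-34.162, -26.978). A is the foot of the tangent from H: A = (-34.100, -7.0777).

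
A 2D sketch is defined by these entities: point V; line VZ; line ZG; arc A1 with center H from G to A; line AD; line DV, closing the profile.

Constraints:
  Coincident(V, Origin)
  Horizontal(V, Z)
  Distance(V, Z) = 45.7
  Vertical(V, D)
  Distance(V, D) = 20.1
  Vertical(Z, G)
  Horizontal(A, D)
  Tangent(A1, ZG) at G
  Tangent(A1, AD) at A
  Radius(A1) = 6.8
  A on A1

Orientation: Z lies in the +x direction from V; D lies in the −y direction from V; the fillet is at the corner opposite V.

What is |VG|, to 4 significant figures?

47.60

V is at the origin; VZ is horizontal with |VZ| = 45.7 and Z on the +x side, so Z = (45.70, 0.000). VD is vertical with |VD| = 20.1 and D on the −y side, so D = (0.000, -20.10). The virtual corner opposite V is at (45.70, -20.10). Tangency of A1 to ZG means the radius HG is perpendicular to ZG and the tangent condition forces HA to be normal to AD, with radius 6.8, so the center H sits 6.8 in from both sides at H = (38.90, -13.30). That places the tangent points at G = (45.70, -13.30) on ZG and A = (38.90, -20.10) on AD. Then |VG| = |G − V| = 47.60.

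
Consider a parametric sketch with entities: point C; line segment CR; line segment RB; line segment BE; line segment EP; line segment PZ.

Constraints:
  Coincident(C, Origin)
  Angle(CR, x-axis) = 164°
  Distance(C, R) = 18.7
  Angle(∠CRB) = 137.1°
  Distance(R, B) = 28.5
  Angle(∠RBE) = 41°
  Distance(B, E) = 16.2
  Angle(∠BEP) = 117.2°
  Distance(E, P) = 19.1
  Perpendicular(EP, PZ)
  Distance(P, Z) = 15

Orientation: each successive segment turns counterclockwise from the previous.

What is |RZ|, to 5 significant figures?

11.176

C is at the origin; CR runs at 164.0° with length 18.7, so R = (-17.976, 5.1544). ∠CRB = 137.1° gives RB at -153.10° from the x-axis; with |RB| = 28.5, B = (-43.392, -7.7400). ∠RBE = 41.0° gives BE at -14.100° from the x-axis; with |BE| = 16.2, E = (-27.680, -11.687). ∠BEP = 117.2° gives EP at 48.700° from the x-axis; with |EP| = 19.1, P = (-15.074, 2.6626). EP is perpendicular to PZ, so PZ runs at 138.70°; with |PZ| = 15.0, Z = (-26.343, 12.563). Then |RZ| = |Z − R| = 11.176.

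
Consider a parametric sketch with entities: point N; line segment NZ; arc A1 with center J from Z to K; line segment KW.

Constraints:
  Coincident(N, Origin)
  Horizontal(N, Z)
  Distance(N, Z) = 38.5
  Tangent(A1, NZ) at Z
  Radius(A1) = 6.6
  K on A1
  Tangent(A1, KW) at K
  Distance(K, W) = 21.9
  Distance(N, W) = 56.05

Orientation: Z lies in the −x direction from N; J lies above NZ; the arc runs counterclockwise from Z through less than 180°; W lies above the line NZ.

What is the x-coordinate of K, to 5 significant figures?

-33.812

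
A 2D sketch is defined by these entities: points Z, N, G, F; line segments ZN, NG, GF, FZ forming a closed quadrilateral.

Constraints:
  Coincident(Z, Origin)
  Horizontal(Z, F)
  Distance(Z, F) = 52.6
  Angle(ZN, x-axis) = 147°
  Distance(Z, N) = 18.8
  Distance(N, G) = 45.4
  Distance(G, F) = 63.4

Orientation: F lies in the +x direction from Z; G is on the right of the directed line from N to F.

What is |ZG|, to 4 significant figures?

32.93

Z is at the origin; Z and F share the same y with |ZF| = 52.6 and F in +x, so F = (52.6, 0). ZN runs at 147.0° with |ZN| = 18.8, so N = (-15.77, 10.24). G is determined by |NG| = 45.4 and |GF| = 63.4 together: it lies at the intersection of circle(N, 45.4) and circle(F, 63.4). With |NF| = 69.13, the foot of the radical line on NF is 20.40 from N and the perpendicular offset is √(45.4² − 20.40²) = 40.56. Taking the right-of-NF solution: G = (-1.599, -32.89).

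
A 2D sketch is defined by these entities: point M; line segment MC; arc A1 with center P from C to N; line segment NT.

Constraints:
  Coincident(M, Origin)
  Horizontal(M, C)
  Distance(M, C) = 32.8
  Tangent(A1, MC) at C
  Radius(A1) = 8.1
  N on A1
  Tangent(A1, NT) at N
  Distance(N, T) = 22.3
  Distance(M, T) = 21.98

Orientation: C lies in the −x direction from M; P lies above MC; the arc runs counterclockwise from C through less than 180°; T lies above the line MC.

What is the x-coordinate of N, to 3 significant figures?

-26.9

M is at the origin; MC is horizontal with |MC| = 32.8 and C on the −x side, so C = (-32.8, 0.00). The tangent condition forces PC to be normal to MC, so P = C + (0, 8.1) = (-32.8, 8.10). Since PN ⟂ NT (tangency), |PT| = √(8.1² + 22.3²) = 23.7 regardless of where N sits on A1. So T lies on both circle(M, 21.98) and circle(P, 23.7); the above-MC intersection is T = (-11.6, 18.7). N is the foot of the tangent from T: N = (-26.9, 2.52).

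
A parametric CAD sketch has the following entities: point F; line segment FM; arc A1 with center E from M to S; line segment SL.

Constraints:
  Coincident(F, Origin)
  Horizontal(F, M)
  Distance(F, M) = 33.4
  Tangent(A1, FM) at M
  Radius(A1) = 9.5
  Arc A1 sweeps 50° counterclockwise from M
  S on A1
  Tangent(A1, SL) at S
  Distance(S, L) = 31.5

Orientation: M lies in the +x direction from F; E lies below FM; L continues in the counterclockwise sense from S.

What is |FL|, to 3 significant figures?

28.1

On A1, M sits at bearing 90° from E; a 50° counterclockwise sweep puts S at bearing 140°, so S = E + 9.5·(cos 140°, sin 140°) = (26.1, -3.39). Tangency of A1 to SL means the radius ES is perpendicular to SL, so SL runs along (−sin 140°, cos 140°); with |SL| = 31.5, L = (5.87, -27.5). Then |FL| = |L − F| = 28.1.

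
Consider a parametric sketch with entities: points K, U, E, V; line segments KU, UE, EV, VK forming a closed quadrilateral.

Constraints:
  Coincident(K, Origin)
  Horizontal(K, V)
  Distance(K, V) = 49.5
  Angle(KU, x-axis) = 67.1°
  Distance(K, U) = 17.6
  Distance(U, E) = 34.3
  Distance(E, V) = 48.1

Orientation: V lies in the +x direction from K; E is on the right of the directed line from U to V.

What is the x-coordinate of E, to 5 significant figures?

4.9080

Checks: |UE| = 34.30 ✓; |EV| = 48.10 ✓.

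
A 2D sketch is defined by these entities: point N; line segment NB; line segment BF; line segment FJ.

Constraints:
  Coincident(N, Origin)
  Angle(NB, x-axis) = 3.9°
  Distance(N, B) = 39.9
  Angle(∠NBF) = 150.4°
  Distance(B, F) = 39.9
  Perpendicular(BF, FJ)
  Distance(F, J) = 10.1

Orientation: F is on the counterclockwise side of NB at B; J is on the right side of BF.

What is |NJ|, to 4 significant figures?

80.33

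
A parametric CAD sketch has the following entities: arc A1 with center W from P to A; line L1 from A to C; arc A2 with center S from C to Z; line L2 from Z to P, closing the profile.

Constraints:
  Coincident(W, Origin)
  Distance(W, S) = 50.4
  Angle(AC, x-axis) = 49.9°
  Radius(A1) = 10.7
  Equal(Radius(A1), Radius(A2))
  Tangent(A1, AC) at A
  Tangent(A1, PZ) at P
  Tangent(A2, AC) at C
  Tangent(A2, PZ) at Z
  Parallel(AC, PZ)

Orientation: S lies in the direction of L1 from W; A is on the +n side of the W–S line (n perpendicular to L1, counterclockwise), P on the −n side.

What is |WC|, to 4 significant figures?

51.52

Tangency of A1 to both parallel lines with radius 10.7 puts A and P at W ± 10.7·n: A = (-8.185, 6.892), P = (8.185, -6.892). Equal radii place C and Z the same way about S: C = S + 10.7·n = (24.28, 45.44), Z = S − 10.7·n = (40.65, 31.66). Then |WC| = |C − W| = 51.52.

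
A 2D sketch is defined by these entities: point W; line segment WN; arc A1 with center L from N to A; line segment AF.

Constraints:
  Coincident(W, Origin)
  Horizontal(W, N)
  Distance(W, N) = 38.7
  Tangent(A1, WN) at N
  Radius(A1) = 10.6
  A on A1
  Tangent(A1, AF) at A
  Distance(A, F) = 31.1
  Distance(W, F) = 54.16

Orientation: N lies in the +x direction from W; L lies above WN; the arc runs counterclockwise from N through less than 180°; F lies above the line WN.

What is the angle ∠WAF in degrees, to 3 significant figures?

79.3°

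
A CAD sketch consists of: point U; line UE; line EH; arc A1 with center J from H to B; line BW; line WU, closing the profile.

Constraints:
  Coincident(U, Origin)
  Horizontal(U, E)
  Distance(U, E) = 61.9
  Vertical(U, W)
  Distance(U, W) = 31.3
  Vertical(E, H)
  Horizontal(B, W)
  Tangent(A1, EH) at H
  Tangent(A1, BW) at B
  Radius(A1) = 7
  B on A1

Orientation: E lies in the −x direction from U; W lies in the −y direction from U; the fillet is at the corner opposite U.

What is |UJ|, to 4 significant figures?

60.04

U is at the origin; UE is horizontal with |UE| = 61.9 and E on the −x side, so E = (-61.90, 0.000). UW is vertical with |UW| = 31.3 and W on the −y side, so W = (0.000, -31.30). The virtual corner opposite U is at (-61.90, -31.30). The tangent condition forces JH to be normal to EH and A1 meets BW tangentially, so JB is at right angles to BW, with radius 7.0, so the center J sits 7.0 in from both sides at J = (-54.90, -24.30). Then |UJ| = |J − U| = 60.04.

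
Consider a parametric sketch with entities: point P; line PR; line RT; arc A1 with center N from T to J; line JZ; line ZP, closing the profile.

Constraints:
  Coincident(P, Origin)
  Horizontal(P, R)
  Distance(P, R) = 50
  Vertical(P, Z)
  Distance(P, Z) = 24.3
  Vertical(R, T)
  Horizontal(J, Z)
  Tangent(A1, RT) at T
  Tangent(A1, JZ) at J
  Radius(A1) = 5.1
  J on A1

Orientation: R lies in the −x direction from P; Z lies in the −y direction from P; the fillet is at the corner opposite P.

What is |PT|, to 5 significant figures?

53.560

P is at the origin; P and R share the same y with |PR| = 50.0 and R on the −x side, so R = (-50.000, 0.0000). PZ is vertical with |PZ| = 24.3 and Z on the −y side, so Z = (0.0000, -24.300). The virtual corner opposite P is at (-50.000, -24.300). Since A1 is tangent to RT there, NT ⟂ RT and A1 meets JZ tangentially, so NJ is at right angles to JZ, with radius 5.1, so the center N sits 5.1 in from both sides at N = (-44.900, -19.200). That places the tangent points at T = (-50.000, -19.200) on RT and J = (-44.900, -24.300) on JZ. Then |PT| = |T − P| = 53.560.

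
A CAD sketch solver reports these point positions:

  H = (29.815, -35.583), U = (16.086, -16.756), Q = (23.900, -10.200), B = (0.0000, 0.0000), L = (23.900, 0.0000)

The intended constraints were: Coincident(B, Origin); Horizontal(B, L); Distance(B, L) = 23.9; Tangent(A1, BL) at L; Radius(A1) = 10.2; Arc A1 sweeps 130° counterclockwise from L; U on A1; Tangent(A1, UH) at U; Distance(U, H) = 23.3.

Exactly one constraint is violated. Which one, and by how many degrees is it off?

Tangent(A1, UH) at U — off by 3.90°.

B = (0.00, 0.00) ✓; B.y = 0.00, L.y = 0.00 ✓; |BL| = 23.90 ✓; ∠(QL, LB) = 90.00° ✓; |QL| = 10.20 ✓; bearing(Q→U) − bearing(Q→L) = 130.0° ✓; |QU| = 10.20 ✓; ∠(QU, UH) = 93.90° ✗; |UH| = 23.30 ✓.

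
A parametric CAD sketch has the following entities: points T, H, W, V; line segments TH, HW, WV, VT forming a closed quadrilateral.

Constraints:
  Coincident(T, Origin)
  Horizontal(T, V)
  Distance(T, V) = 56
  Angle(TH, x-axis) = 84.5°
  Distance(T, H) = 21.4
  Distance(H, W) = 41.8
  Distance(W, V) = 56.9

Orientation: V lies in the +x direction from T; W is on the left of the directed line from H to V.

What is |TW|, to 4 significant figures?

60.00

Checks: |HW| = 41.80 ✓; |WV| = 56.90 ✓.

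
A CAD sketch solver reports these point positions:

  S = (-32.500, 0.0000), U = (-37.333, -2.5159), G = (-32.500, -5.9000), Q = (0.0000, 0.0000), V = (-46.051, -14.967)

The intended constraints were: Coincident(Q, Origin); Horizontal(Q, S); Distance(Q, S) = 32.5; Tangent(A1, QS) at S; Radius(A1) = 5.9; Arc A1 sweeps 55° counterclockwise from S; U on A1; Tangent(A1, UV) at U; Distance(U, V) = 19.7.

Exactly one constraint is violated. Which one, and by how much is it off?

Distance(U, V) = 19.7 — off by 4.50.

Q = (0.00, 0.00) ✓; Q.y = 0.00, S.y = 0.00 ✓; |QS| = 32.50 ✓; ∠(GS, SQ) = 90.00° ✓; |GS| = 5.900 ✓; bearing(G→U) − bearing(G→S) = 55.00° ✓; |GU| = 5.900 ✓; ∠(GU, UV) = 90.00° ✓; |UV| = 15.20 ✗.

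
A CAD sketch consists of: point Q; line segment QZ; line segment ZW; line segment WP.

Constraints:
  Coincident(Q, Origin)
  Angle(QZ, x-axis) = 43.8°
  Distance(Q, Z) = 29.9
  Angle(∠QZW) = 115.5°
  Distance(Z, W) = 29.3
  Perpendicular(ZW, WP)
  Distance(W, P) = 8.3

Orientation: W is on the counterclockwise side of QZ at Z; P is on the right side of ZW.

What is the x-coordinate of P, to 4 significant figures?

20.26

Q is at the origin; QZ runs at 43.8° with length 29.9, so Z = 29.9·(cos 43.8°, sin 43.8°) = (21.58, 20.70). ∠QZW = 115.5°, so ZW runs at 43.8° + (180° − 115.5°) = 108.3° from the x-axis; with |ZW| = 29.3, W = Z + 29.3·(cos 108.3°, sin 108.3°) = (12.38, 48.51). The perpendicularity gives WP at right angles to ZW; with |WP| = 8.3 on the right of ZW, P = W + 8.3·(0.9494, 0.3140) = (20.26, 51.12). So P.x = 20.26.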